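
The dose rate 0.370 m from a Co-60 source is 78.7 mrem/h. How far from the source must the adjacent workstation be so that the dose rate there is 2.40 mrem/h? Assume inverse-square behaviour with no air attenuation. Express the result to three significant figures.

2.12 m

Applying the 1/r² law, d₂ = d₁·√(I₁/I₂).
I₁/I₂ = 78.7/2.40 = 32.79, so d₂ = 0.370 × √32.79 = 2.119 m.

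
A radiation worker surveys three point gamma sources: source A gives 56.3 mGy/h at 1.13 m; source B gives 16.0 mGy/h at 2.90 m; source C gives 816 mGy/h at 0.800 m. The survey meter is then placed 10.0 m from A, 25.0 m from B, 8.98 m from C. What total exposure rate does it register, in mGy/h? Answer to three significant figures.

Each source contributes Iᵢ·(dᵢ/rᵢ)²; contributions add.
A: 56.3 × (1.13/10.0)² = 0.7189 mGy/h
B: 16.0 × (2.90/25.0)² = 0.2153 mGy/h
C: 816 × (0.800/8.98)² = 6.476 mGy/h
Total = 0.7189 + 0.2153 + 6.476 = 7.410 mGy/h.

7.41 mGy/h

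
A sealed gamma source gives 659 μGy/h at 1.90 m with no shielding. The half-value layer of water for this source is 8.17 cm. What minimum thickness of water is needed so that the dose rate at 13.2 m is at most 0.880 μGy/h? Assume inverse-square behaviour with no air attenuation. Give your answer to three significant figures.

32.3 cm

At 13.2 m, distance alone gives (1.90/13.2)² = 0.02072, so 659 × 0.02072 = 13.65 μGy/h.
Further attenuation needed: 13.65/0.880 = 15.51.
n = log₂(15.51) = 3.955 half-value layers.
Thickness = 3.955 × 8.17 cm = 32.31 cm.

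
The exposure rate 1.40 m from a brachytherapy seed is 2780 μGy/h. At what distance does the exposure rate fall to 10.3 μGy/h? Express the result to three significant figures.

By the inverse-square law, d₂ = d₁·√(I₁/I₂).
I₁/I₂ = 2780/10.3 = 269.9, so d₂ = 1.40 × √269.9 = 23.00 m.

23.0 m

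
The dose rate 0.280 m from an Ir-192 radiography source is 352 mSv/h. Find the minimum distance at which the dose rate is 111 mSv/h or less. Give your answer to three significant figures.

0.499 m

Intensity scales as (d₁/d₂)², so d₂ = d₁·√(I₁/I₂).
I₁/I₂ = 352/111 = 3.171, so d₂ = 0.280 × √3.171 = 0.4986 m.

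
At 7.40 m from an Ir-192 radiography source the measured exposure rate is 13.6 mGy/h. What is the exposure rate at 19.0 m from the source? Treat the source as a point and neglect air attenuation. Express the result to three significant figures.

2.06 mGy/h

Intensity scales as (d₁/d₂)², so scaling from 7.40 m to 19.0 m:
13.6 × (7.40/19.0)² = 13.6 × 0.1517 = 2.063 mGy/h.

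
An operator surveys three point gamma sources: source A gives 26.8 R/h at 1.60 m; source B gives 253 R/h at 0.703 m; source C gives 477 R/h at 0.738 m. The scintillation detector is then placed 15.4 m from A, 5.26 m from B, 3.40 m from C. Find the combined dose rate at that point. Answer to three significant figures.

Each source contributes Iᵢ·(dᵢ/rᵢ)²; contributions add.
A: 26.8 × (1.60/15.4)² = 0.2893 R/h
B: 253 × (0.703/5.26)² = 4.519 R/h
C: 477 × (0.738/3.40)² = 22.47 R/h
Total = 0.2893 + 4.519 + 22.47 = 27.28 R/h.

27.3 R/h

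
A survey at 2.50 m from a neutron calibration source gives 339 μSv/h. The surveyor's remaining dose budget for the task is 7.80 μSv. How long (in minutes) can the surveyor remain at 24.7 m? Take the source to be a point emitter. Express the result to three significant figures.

135 min

Applying the 1/r² law, rate at 24.7 m:
339 × (2.50/24.7)² = 339 × 0.01024 = 3.471 μSv/h.
Stay time = 7.80 μSv ÷ 3.471 μSv/h = 2.247 h = 134.8 min.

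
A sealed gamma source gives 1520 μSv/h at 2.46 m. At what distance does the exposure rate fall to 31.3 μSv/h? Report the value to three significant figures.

Intensity scales as (d₁/d₂)², so d₂ = d₁·√(I₁/I₂).
I₁/I₂ = 1520/31.3 = 48.56, so d₂ = 2.46 × √48.56 = 17.14 m.

17.1 m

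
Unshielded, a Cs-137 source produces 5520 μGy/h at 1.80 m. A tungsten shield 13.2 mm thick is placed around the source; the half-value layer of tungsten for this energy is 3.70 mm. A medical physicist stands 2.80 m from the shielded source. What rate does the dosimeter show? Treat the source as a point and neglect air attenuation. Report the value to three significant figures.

Distance alone: (1.80/2.80)² = 0.4133, so 5520 × 0.4133 = 2281 μGy/h.
Shield: 13.2/3.70 = 3.568 half-value layers → attenuation 2^(−3.568) = 0.08432.
Combined: 2281 × 0.08432 = 192.3 μGy/h.

192 μGy/h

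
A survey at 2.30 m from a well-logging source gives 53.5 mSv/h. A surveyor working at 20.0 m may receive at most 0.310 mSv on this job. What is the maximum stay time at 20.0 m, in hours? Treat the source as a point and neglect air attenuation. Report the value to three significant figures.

0.438 h

Intensity scales as (d₁/d₂)², so rate at 20.0 m:
(2.30/20.0)² = 0.01322, so 53.5 × 0.01322 = 0.7073 mSv/h.
Stay time = 0.310 mSv ÷ 0.7073 mSv/h = 0.4383 h.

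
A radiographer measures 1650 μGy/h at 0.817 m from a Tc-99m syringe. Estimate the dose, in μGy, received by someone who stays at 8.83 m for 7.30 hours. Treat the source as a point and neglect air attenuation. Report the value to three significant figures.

Intensity scales as (d₁/d₂)², so rate at 8.83 m:
1650 × (0.817/8.83)² = 1650 × 0.008561 = 14.13 μGy/h.
Dose = rate × time = 14.13 μGy/h × 7.300 h = 103.1 μGy.

103 μGy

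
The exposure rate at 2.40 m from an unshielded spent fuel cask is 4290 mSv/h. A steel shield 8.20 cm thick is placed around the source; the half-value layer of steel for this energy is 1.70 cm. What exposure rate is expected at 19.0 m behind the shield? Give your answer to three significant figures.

2.42 mSv/h

Distance alone: (2.40/19.0)² = 0.01596, so 4290 × 0.01596 = 68.47 mSv/h.
Shield: 8.20/1.70 = 4.824 half-value layers → attenuation 2^(−4.824) = 0.03530.
Combined: 68.47 × 0.03530 = 2.417 mSv/h.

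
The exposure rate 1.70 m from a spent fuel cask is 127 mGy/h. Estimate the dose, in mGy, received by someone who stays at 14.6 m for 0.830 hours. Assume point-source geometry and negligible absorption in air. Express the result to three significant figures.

By the inverse-square law, rate at 14.6 m:
127 × (1.70/14.6)² = 127 × 0.01356 = 1.722 mGy/h.
Dose = rate × time = 1.722 mGy/h × 0.8300 h = 1.429 mGy.

1.43 mGy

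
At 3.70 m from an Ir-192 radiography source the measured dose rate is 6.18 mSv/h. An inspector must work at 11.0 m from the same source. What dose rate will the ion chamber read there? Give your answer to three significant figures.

0.699 mSv/h

Intensity scales as (d₁/d₂)², so scaling from 3.70 m to 11.0 m:
(3.70/11.0)² = 0.1131, so 6.18 × 0.1131 = 0.6990 mSv/h.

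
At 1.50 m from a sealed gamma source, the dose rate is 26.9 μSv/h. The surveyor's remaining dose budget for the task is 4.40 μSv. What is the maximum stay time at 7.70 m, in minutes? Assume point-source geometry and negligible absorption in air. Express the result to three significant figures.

Using I₁d₁² = I₂d₂², rate at 7.70 m:
(1.50/7.70)² = 0.03795, so 26.9 × 0.03795 = 1.021 μSv/h.
Stay time = 4.40 μSv ÷ 1.021 μSv/h = 4.310 h = 258.6 min.

259 min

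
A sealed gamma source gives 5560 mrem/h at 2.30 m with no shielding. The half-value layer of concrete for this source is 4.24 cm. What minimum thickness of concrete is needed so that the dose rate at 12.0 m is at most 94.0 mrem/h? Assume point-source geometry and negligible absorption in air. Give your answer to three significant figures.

4.75 cm

At 12.0 m, distance alone gives (2.30/12.0)² = 0.03674, so 5560 × 0.03674 = 204.3 mrem/h.
Further attenuation needed: 204.3/94.0 = 2.173.
n = log₂(2.173) = 1.120 half-value layers.
Thickness = 1.120 × 4.24 cm = 4.749 cm.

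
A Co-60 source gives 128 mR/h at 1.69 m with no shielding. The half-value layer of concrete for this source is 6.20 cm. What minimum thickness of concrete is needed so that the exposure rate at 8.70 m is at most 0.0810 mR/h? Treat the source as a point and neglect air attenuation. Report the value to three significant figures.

At 8.70 m, distance alone gives 128 × (1.69/8.70)² = 128 × 0.03773 = 4.829 mR/h.
Further attenuation needed: 4.829/0.0810 = 59.62.
n = log₂(59.62) = 5.898 half-value layers.
Thickness = 5.898 × 6.20 cm = 36.57 cm.

36.6 cm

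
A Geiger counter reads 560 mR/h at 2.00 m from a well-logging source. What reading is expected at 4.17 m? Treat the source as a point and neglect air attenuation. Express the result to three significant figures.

129 mR/h

By the inverse-square law, the rate at 4.17 m is
560 × (2.00/4.17)² = 560 × 0.2300 = 128.8 mR/h.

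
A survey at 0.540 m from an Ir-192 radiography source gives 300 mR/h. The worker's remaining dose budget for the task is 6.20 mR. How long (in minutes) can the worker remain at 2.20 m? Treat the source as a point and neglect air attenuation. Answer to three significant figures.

20.6 min

By the inverse-square law, rate at 2.20 m:
300 × (0.540/2.20)² = 300 × 0.06025 = 18.07 mR/h.
Stay time = 6.20 mR ÷ 18.07 mR/h = 0.3431 h = 20.59 min.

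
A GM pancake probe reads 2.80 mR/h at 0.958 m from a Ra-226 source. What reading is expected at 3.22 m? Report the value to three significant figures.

0.248 mR/h

Intensity scales as (d₁/d₂)², so the rate at 3.22 m is
2.80 × (0.958/3.22)² = 2.80 × 0.08852 = 0.2479 mR/h.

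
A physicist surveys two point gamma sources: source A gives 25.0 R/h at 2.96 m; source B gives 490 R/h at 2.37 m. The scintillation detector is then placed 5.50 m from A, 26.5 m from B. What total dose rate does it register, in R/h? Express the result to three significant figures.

Each source contributes Iᵢ·(dᵢ/rᵢ)²; contributions add.
A: 25.0 × (2.96/5.50)² = 7.241 R/h
B: 490 × (2.37/26.5)² = 3.919 R/h
Total = 7.241 + 3.919 = 11.16 R/h.

11.2 R/h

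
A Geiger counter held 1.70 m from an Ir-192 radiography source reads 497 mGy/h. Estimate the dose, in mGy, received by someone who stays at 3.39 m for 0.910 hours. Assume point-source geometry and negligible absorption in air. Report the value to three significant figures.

114 mGy

Using I₁d₁² = I₂d₂², rate at 3.39 m:
(1.70/3.39)² = 0.2515, so 497 × 0.2515 = 125.0 mGy/h.
Dose = rate × time = 125.0 mGy/h × 0.9100 h = 113.8 mGy.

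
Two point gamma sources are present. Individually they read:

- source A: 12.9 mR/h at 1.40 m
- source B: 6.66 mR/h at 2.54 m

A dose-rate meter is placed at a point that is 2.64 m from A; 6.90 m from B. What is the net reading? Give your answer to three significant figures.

4.53 mR/h

By superposition, sum each source's inverse-square contribution:
A: 12.9 × (1.40/2.64)² = 3.628 mR/h
B: 6.66 × (2.54/6.90)² = 0.9025 mR/h
Total = 3.628 + 0.9025 = 4.530 mR/h.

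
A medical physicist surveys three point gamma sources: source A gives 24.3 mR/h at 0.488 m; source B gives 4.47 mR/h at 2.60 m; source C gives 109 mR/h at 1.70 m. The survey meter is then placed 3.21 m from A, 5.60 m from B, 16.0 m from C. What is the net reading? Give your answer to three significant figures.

2.76 mR/h

By superposition, sum each source's inverse-square contribution:
A: 24.3 × (0.488/3.21)² = 0.5616 mR/h
B: 4.47 × (2.60/5.60)² = 0.9636 mR/h
C: 109 × (1.70/16.0)² = 1.231 mR/h
Total = 0.5616 + 0.9636 + 1.231 = 2.756 mR/h.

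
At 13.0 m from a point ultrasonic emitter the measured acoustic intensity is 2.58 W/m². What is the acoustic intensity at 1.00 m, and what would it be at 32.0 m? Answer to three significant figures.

Applying the 1/r² law,
At 1.00 m: 2.58 × (13.0/1.00)² = 2.58 × 169.0 = 436.0 W/m²
At 32.0 m: 436.0 × (1.00/32.0)² = 436.0 × 0.0009766 = 0.4258 W/m².

436 W/m²; 0.426 W/m²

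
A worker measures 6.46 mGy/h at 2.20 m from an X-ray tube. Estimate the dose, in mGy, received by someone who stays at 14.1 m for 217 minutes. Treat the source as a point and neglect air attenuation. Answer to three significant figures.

0.569 mGy

Applying the 1/r² law, rate at 14.1 m:
6.46 × (2.20/14.1)² = 6.46 × 0.02434 = 0.1572 mGy/h.
Dose = rate × time = 0.1572 mGy/h × 3.617 h = 0.5686 mGy.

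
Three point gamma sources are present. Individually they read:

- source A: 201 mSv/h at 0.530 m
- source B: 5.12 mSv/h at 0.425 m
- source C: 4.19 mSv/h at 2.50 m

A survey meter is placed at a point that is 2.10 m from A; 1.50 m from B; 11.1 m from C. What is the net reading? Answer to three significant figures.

13.4 mSv/h

Each source contributes Iᵢ·(dᵢ/rᵢ)²; contributions add.
A: 201 × (0.530/2.10)² = 12.80 mSv/h
B: 5.12 × (0.425/1.50)² = 0.4110 mSv/h
C: 4.19 × (2.50/11.1)² = 0.2125 mSv/h
Total = 12.80 + 0.4110 + 0.2125 = 13.42 mSv/h.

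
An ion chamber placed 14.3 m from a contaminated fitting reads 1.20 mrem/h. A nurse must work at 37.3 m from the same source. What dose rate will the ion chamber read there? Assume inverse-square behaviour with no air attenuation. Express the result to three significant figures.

Intensity scales as (d₁/d₂)², so scaling from 14.3 m to 37.3 m:
(14.3/37.3)² = 0.1470, so 1.20 × 0.1470 = 0.1764 mrem/h.

0.176 mrem/h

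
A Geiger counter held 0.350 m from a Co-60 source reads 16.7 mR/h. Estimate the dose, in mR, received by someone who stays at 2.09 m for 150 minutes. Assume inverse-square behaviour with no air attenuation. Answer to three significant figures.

Applying the 1/r² law, rate at 2.09 m:
16.7 × (0.350/2.09)² = 16.7 × 0.02804 = 0.4683 mR/h.
Dose = rate × time = 0.4683 mR/h × 2.500 h = 1.171 mR.

1.17 mR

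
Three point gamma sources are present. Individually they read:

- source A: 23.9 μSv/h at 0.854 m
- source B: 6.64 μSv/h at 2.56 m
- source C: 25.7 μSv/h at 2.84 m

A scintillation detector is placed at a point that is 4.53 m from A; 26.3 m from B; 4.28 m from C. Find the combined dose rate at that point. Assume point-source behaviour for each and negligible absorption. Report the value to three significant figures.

By superposition, sum each source's inverse-square contribution:
A: 23.9 × (0.854/4.53)² = 0.8494 μSv/h
B: 6.64 × (2.56/26.3)² = 0.06291 μSv/h
C: 25.7 × (2.84/4.28)² = 11.32 μSv/h
Total = 0.8494 + 0.06291 + 11.32 = 12.23 μSv/h.

12.2 μSv/h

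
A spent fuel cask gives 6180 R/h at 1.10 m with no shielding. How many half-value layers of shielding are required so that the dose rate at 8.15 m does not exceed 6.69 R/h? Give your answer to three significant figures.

4.07 half-value layers

At 8.15 m, distance alone gives (1.10/8.15)² = 0.01822, so 6180 × 0.01822 = 112.6 R/h.
Further attenuation needed: 112.6/6.69 = 16.83.
n = log₂(16.83) = 4.073 half-value layers.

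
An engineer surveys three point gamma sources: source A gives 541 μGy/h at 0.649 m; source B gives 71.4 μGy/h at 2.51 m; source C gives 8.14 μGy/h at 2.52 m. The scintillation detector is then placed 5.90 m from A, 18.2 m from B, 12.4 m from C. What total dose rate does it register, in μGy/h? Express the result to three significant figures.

Each source contributes Iᵢ·(dᵢ/rᵢ)²; contributions add.
A: 541 × (0.649/5.90)² = 6.546 μGy/h
B: 71.4 × (2.51/18.2)² = 1.358 μGy/h
C: 8.14 × (2.52/12.4)² = 0.3362 μGy/h
Total = 6.546 + 1.358 + 0.3362 = 8.240 μGy/h.

8.24 μGy/h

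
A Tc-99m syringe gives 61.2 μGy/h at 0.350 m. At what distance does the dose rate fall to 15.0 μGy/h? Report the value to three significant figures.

By the inverse-square law, d₂ = d₁·√(I₁/I₂).
I₁/I₂ = 61.2/15.0 = 4.080, so d₂ = 0.350 × √4.080 = 0.7070 m.

0.707 m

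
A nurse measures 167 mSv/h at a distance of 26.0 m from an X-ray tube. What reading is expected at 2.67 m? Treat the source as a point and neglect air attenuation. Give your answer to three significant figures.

15800 mSv/h

Using I₁d₁² = I₂d₂², the rate at 2.67 m is
(26.0/2.67)² = 94.83, so 167 × 94.83 = 15840 mSv/h.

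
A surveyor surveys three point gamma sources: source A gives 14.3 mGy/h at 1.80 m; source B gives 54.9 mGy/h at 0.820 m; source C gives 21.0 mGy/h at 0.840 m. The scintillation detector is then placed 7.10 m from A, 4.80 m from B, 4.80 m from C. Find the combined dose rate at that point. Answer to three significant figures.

3.16 mGy/h

Each source contributes Iᵢ·(dᵢ/rᵢ)²; contributions add.
A: 14.3 × (1.80/7.10)² = 0.9191 mGy/h
B: 54.9 × (0.820/4.80)² = 1.602 mGy/h
C: 21.0 × (0.840/4.80)² = 0.6431 mGy/h
Total = 0.9191 + 1.602 + 0.6431 = 3.164 mGy/h.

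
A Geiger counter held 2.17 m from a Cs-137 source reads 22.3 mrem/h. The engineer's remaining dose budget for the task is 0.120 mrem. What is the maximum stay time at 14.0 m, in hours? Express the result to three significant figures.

Since intensity falls as 1/r², rate at 14.0 m:
(2.17/14.0)² = 0.02403, so 22.3 × 0.02403 = 0.5359 mrem/h.
Stay time = 0.120 mrem ÷ 0.5359 mrem/h = 0.2239 h.

0.224 h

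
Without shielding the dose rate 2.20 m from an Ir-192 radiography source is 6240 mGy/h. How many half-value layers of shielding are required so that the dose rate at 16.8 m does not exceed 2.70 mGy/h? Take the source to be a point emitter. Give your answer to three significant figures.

At 16.8 m, distance alone gives 6240 × (2.20/16.8)² = 6240 × 0.01715 = 107.0 mGy/h.
Further attenuation needed: 107.0/2.70 = 39.63.
n = log₂(39.63) = 5.309 half-value layers.

5.31 half-value layers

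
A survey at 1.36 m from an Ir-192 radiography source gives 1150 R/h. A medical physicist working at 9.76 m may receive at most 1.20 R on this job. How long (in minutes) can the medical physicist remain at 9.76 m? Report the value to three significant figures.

Intensity scales as (d₁/d₂)², so rate at 9.76 m:
1150 × (1.36/9.76)² = 1150 × 0.01942 = 22.33 R/h.
Stay time = 1.20 R ÷ 22.33 R/h = 0.05374 h = 3.224 min.

3.22 min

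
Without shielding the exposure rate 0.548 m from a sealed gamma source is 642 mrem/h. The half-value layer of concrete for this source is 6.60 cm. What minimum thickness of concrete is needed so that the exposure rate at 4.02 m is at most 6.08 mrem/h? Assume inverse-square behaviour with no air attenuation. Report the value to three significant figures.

6.42 cm

At 4.02 m, distance alone gives (0.548/4.02)² = 0.01858, so 642 × 0.01858 = 11.93 mrem/h.
Further attenuation needed: 11.93/6.08 = 1.962.
n = log₂(1.962) = 0.9723 half-value layers.
Thickness = 0.9723 × 6.60 cm = 6.417 cm.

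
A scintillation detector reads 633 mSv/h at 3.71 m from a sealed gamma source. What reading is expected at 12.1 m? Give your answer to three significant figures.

59.5 mSv/h

By the inverse-square law, the rate at 12.1 m is
(3.71/12.1)² = 0.09401, so 633 × 0.09401 = 59.51 mSv/h.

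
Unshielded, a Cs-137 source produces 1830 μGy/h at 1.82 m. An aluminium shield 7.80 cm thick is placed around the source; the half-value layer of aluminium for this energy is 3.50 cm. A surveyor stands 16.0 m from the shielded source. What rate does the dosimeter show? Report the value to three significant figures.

Distance alone: 1830 × (1.82/16.0)² = 1830 × 0.01294 = 23.68 μGy/h.
Shield: 7.80/3.50 = 2.229 half-value layers → attenuation 2^(−2.229) = 0.2133.
Combined: 23.68 × 0.2133 = 5.051 μGy/h.

5.05 μGy/h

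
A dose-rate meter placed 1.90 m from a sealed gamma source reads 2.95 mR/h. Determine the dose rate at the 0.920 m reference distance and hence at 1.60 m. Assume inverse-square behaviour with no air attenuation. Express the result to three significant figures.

12.6 mR/h; 4.16 mR/h

Since intensity falls as 1/r²,
At 0.920 m: (1.90/0.920)² = 4.265, so 2.95 × 4.265 = 12.58 mR/h
At 1.60 m: 12.58 × (0.920/1.60)² = 12.58 × 0.3306 = 4.159 mR/h.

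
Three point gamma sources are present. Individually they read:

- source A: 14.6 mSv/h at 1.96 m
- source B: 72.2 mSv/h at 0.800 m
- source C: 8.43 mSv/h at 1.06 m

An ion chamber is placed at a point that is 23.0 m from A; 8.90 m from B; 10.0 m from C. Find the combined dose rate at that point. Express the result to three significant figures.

By superposition, sum each source's inverse-square contribution:
A: 14.6 × (1.96/23.0)² = 0.1060 mSv/h
B: 72.2 × (0.800/8.90)² = 0.5834 mSv/h
C: 8.43 × (1.06/10.0)² = 0.09472 mSv/h
Total = 0.1060 + 0.5834 + 0.09472 = 0.7841 mSv/h.

0.784 mSv/h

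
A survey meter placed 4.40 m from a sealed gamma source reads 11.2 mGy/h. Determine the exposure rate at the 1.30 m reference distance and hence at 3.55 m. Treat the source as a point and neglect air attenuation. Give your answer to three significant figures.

Since intensity falls as 1/r²,
At 1.30 m: (4.40/1.30)² = 11.46, so 11.2 × 11.46 = 128.4 mGy/h
At 3.55 m: (1.30/3.55)² = 0.1341, so 128.4 × 0.1341 = 17.22 mGy/h.

128 mGy/h; 17.2 mGy/h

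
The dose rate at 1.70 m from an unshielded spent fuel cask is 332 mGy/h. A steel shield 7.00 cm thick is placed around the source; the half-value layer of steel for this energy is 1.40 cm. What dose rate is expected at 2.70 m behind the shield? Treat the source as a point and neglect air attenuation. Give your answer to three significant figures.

4.11 mGy/h

Distance alone: (1.70/2.70)² = 0.3964, so 332 × 0.3964 = 131.6 mGy/h.
Shield: 7.00/1.40 = 5.000 half-value layers → attenuation 2^(−5.000) = 0.03125.
Combined: 131.6 × 0.03125 = 4.112 mGy/h.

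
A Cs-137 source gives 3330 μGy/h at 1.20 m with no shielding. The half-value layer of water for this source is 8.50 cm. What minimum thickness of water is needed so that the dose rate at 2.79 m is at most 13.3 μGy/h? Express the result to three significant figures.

At 2.79 m, distance alone gives 3330 × (1.20/2.79)² = 3330 × 0.1850 = 616.0 μGy/h.
Further attenuation needed: 616.0/13.3 = 46.32.
n = log₂(46.32) = 5.534 half-value layers.
Thickness = 5.534 × 8.50 cm = 47.04 cm.

47.0 cm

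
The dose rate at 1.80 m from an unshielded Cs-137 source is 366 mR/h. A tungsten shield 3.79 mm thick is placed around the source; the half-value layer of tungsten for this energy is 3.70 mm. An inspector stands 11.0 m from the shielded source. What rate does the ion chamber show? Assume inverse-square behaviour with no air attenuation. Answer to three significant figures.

Distance alone: 366 × (1.80/11.0)² = 366 × 0.02678 = 9.801 mR/h.
Shield: 3.79/3.70 = 1.024 half-value layers → attenuation 2^(−1.024) = 0.4918.
Combined: 9.801 × 0.4918 = 4.820 mR/h.

4.82 mR/h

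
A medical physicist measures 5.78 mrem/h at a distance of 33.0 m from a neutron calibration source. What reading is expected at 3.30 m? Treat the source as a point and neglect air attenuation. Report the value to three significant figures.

578 mrem/h

Using I₁d₁² = I₂d₂², the rate at 3.30 m is
(33.0/3.30)² = 100.0, so 5.78 × 100.0 = 578.0 mrem/h.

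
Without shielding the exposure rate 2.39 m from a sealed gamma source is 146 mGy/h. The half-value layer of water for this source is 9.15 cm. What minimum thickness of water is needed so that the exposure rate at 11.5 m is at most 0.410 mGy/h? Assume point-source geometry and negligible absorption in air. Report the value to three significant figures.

At 11.5 m, distance alone gives 146 × (2.39/11.5)² = 146 × 0.04319 = 6.306 mGy/h.
Further attenuation needed: 6.306/0.410 = 15.38.
n = log₂(15.38) = 3.943 half-value layers.
Thickness = 3.943 × 9.15 cm = 36.08 cm.

36.1 cm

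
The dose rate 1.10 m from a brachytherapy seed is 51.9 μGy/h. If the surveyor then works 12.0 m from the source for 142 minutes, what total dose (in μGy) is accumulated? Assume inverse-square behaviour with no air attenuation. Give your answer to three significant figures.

1.03 μGy

Since intensity falls as 1/r², rate at 12.0 m:
(1.10/12.0)² = 0.008403, so 51.9 × 0.008403 = 0.4361 μGy/h.
Dose = rate × time = 0.4361 μGy/h × 2.367 h = 1.032 μGy.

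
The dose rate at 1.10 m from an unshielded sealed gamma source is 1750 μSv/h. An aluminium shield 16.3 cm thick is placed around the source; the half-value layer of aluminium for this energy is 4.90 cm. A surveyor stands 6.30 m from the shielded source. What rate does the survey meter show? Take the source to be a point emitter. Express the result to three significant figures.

5.32 μSv/h

Distance alone: (1.10/6.30)² = 0.03049, so 1750 × 0.03049 = 53.36 μSv/h.
Shield: 16.3/4.90 = 3.327 half-value layers → attenuation 2^(−3.327) = 0.09965.
Combined: 53.36 × 0.09965 = 5.317 μSv/h.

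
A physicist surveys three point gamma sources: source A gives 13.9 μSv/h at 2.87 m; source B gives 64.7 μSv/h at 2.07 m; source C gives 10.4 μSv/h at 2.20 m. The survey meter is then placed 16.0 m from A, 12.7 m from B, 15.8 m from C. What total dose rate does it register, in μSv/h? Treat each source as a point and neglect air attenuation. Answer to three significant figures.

By superposition, sum each source's inverse-square contribution:
A: 13.9 × (2.87/16.0)² = 0.4472 μSv/h
B: 64.7 × (2.07/12.7)² = 1.719 μSv/h
C: 10.4 × (2.20/15.8)² = 0.2016 μSv/h
Total = 0.4472 + 1.719 + 0.2016 = 2.368 μSv/h.

2.37 μSv/h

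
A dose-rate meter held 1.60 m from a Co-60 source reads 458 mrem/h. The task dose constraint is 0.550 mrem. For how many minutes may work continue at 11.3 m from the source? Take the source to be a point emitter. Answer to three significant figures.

3.59 min

By the inverse-square law, rate at 11.3 m:
(1.60/11.3)² = 0.02005, so 458 × 0.02005 = 9.183 mrem/h.
Stay time = 0.550 mrem ÷ 9.183 mrem/h = 0.05989 h = 3.593 min.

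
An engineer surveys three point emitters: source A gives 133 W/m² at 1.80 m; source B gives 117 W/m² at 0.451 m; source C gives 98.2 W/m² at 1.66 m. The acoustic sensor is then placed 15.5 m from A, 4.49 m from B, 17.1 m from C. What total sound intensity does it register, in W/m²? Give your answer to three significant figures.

By superposition, sum each source's inverse-square contribution:
A: 133 × (1.80/15.5)² = 1.794 W/m²
B: 117 × (0.451/4.49)² = 1.180 W/m²
C: 98.2 × (1.66/17.1)² = 0.9254 W/m²
Total = 1.794 + 1.180 + 0.9254 = 3.899 W/m².

3.90 W/m²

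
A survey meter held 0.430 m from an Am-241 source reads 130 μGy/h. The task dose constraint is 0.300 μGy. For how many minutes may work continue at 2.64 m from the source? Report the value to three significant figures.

5.22 min

Since intensity falls as 1/r², rate at 2.64 m:
130 × (0.430/2.64)² = 130 × 0.02653 = 3.449 μGy/h.
Stay time = 0.300 μGy ÷ 3.449 μGy/h = 0.08698 h = 5.219 min.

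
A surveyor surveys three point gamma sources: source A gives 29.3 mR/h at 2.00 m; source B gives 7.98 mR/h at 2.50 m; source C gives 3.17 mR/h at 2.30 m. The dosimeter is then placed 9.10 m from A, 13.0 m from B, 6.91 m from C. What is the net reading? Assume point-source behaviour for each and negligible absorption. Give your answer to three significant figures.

2.06 mR/h

Each source contributes Iᵢ·(dᵢ/rᵢ)²; contributions add.
A: 29.3 × (2.00/9.10)² = 1.415 mR/h
B: 7.98 × (2.50/13.0)² = 0.2951 mR/h
C: 3.17 × (2.30/6.91)² = 0.3512 mR/h
Total = 1.415 + 0.2951 + 0.3512 = 2.061 mR/h.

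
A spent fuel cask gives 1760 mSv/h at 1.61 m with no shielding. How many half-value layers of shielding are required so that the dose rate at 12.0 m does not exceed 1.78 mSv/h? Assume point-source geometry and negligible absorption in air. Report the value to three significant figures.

4.15 half-value layers

At 12.0 m, distance alone gives 1760 × (1.61/12.0)² = 1760 × 0.01800 = 31.68 mSv/h.
Further attenuation needed: 31.68/1.78 = 17.80.
n = log₂(17.80) = 4.154 half-value layers.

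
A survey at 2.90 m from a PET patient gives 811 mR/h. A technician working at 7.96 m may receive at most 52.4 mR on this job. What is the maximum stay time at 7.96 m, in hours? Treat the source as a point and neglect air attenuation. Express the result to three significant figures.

By the inverse-square law, rate at 7.96 m:
811 × (2.90/7.96)² = 811 × 0.1327 = 107.6 mR/h.
Stay time = 52.4 mR ÷ 107.6 mR/h = 0.4870 h.

0.487 h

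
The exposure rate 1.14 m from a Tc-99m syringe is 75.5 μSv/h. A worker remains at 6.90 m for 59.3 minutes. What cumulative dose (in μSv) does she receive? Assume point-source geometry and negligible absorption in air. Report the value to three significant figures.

By the inverse-square law, rate at 6.90 m:
(1.14/6.90)² = 0.02730, so 75.5 × 0.02730 = 2.061 μSv/h.
Dose = rate × time = 2.061 μSv/h × 0.9883 h = 2.037 μSv.

2.04 μSv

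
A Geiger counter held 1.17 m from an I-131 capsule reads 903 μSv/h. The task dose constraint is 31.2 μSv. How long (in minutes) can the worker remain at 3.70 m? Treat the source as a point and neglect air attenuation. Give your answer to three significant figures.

Since intensity falls as 1/r², rate at 3.70 m:
(1.17/3.70)² = 0.09999, so 903 × 0.09999 = 90.29 μSv/h.
Stay time = 31.2 μSv ÷ 90.29 μSv/h = 0.3456 h = 20.74 min.

20.7 min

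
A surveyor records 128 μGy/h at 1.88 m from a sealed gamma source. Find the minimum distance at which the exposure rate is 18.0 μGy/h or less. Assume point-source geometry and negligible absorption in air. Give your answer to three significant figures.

5.01 m

Applying the 1/r² law, d₂ = d₁·√(I₁/I₂).
I₁/I₂ = 128/18.0 = 7.111, so d₂ = 1.88 × √7.111 = 5.013 m.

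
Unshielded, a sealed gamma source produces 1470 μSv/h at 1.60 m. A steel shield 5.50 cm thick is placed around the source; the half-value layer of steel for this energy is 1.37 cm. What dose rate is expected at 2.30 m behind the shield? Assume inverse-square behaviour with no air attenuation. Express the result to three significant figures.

44.0 μSv/h

Distance alone: (1.60/2.30)² = 0.4839, so 1470 × 0.4839 = 711.3 μSv/h.
Shield: 5.50/1.37 = 4.015 half-value layers → attenuation 2^(−4.015) = 0.06185.
Combined: 711.3 × 0.06185 = 43.99 μSv/h.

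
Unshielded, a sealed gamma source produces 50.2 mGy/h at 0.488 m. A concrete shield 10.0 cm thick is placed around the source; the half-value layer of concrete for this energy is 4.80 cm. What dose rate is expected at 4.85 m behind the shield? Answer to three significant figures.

0.120 mGy/h

Distance alone: (0.488/4.85)² = 0.01012, so 50.2 × 0.01012 = 0.5080 mGy/h.
Shield: 10.0/4.80 = 2.083 half-value layers → attenuation 2^(−2.083) = 0.2360.
Combined: 0.5080 × 0.2360 = 0.1199 mGy/h.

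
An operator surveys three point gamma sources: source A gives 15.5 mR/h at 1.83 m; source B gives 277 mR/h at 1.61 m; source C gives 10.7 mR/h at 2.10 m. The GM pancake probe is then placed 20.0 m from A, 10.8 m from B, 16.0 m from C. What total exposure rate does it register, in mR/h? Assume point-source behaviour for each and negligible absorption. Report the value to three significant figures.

Each source contributes Iᵢ·(dᵢ/rᵢ)²; contributions add.
A: 15.5 × (1.83/20.0)² = 0.1298 mR/h
B: 277 × (1.61/10.8)² = 6.156 mR/h
C: 10.7 × (2.10/16.0)² = 0.1843 mR/h
Total = 0.1298 + 6.156 + 0.1843 = 6.470 mR/h.

6.47 mR/h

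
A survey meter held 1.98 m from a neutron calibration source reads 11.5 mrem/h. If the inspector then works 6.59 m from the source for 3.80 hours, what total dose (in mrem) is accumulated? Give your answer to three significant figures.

3.94 mrem

Applying the 1/r² law, rate at 6.59 m:
(1.98/6.59)² = 0.09027, so 11.5 × 0.09027 = 1.038 mrem/h.
Dose = rate × time = 1.038 mrem/h × 3.800 h = 3.944 mrem.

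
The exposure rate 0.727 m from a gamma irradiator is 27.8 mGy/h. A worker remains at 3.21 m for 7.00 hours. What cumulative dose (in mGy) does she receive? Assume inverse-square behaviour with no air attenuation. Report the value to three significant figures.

Using I₁d₁² = I₂d₂², rate at 3.21 m:
(0.727/3.21)² = 0.05129, so 27.8 × 0.05129 = 1.426 mGy/h.
Dose = rate × time = 1.426 mGy/h × 7.000 h = 9.982 mGy.

9.98 mGy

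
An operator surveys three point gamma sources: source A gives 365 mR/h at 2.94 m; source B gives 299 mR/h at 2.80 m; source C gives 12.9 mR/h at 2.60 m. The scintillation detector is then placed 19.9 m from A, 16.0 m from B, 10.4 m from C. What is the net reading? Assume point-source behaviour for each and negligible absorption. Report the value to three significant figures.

17.9 mR/h

Each source contributes Iᵢ·(dᵢ/rᵢ)²; contributions add.
A: 365 × (2.94/19.9)² = 7.967 mR/h
B: 299 × (2.80/16.0)² = 9.157 mR/h
C: 12.9 × (2.60/10.4)² = 0.8063 mR/h
Total = 7.967 + 9.157 + 0.8063 = 17.93 mR/h.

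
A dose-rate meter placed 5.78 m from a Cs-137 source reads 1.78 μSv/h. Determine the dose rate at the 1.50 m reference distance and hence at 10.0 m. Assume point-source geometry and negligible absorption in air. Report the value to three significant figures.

26.4 μSv/h; 0.595 μSv/h

Since intensity falls as 1/r²,
At 1.50 m: 1.78 × (5.78/1.50)² = 1.78 × 14.85 = 26.43 μSv/h
At 10.0 m: (1.50/10.0)² = 0.02250, so 26.43 × 0.02250 = 0.5947 μSv/h.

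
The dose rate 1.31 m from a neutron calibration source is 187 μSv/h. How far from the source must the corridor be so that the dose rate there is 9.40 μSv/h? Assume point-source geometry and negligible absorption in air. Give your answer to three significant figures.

Since intensity falls as 1/r², d₂ = d₁·√(I₁/I₂).
I₁/I₂ = 187/9.40 = 19.89, so d₂ = 1.31 × √19.89 = 5.842 m.

5.84 m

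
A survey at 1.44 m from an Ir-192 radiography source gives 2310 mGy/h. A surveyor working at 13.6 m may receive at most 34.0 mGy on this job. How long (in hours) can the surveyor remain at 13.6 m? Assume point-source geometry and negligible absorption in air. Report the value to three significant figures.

1.31 h

Intensity scales as (d₁/d₂)², so rate at 13.6 m:
(1.44/13.6)² = 0.01121, so 2310 × 0.01121 = 25.90 mGy/h.
Stay time = 34.0 mGy ÷ 25.90 mGy/h = 1.313 h.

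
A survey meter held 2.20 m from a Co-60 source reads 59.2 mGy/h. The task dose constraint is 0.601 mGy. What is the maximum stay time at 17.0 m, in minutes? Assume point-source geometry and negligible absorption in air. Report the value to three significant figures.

36.4 min

Applying the 1/r² law, rate at 17.0 m:
59.2 × (2.20/17.0)² = 59.2 × 0.01675 = 0.9916 mGy/h.
Stay time = 0.601 mGy ÷ 0.9916 mGy/h = 0.6061 h = 36.37 min.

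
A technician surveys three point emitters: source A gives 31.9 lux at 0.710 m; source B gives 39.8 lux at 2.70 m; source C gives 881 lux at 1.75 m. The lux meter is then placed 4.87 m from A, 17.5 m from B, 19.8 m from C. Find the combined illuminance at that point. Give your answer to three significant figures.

8.51 lux

By superposition, sum each source's inverse-square contribution:
A: 31.9 × (0.710/4.87)² = 0.6780 lux
B: 39.8 × (2.70/17.5)² = 0.9474 lux
C: 881 × (1.75/19.8)² = 6.882 lux
Total = 0.6780 + 0.9474 + 6.882 = 8.507 lux.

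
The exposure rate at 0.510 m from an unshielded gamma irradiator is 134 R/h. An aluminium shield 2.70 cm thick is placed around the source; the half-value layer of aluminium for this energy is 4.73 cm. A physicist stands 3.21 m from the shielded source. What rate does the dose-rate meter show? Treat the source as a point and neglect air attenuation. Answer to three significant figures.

Distance alone: (0.510/3.21)² = 0.02524, so 134 × 0.02524 = 3.382 R/h.
Shield: 2.70/4.73 = 0.5708 half-value layers → attenuation 2^(−0.5708) = 0.6732.
Combined: 3.382 × 0.6732 = 2.277 R/h.

2.28 R/h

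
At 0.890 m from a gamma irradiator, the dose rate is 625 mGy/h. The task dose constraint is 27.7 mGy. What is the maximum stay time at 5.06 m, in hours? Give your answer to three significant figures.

Using I₁d₁² = I₂d₂², rate at 5.06 m:
625 × (0.890/5.06)² = 625 × 0.03094 = 19.34 mGy/h.
Stay time = 27.7 mGy ÷ 19.34 mGy/h = 1.432 h.

1.43 h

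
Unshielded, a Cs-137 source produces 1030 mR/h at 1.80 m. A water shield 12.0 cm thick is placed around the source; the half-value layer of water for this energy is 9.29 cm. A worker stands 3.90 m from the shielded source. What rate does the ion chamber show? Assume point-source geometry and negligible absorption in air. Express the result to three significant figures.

Distance alone: (1.80/3.90)² = 0.2130, so 1030 × 0.2130 = 219.4 mR/h.
Shield: 12.0/9.29 = 1.292 half-value layers → attenuation 2^(−1.292) = 0.4084.
Combined: 219.4 × 0.4084 = 89.60 mR/h.

89.6 mR/h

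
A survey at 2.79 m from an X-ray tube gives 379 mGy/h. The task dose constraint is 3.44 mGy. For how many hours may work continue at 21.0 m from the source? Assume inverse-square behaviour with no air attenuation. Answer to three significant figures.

0.514 h

By the inverse-square law, rate at 21.0 m:
379 × (2.79/21.0)² = 379 × 0.01765 = 6.689 mGy/h.
Stay time = 3.44 mGy ÷ 6.689 mGy/h = 0.5143 h.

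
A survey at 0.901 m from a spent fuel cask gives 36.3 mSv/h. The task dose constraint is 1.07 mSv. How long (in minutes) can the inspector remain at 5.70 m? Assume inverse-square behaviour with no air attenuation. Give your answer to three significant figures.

Since intensity falls as 1/r², rate at 5.70 m:
(0.901/5.70)² = 0.02499, so 36.3 × 0.02499 = 0.9071 mSv/h.
Stay time = 1.07 mSv ÷ 0.9071 mSv/h = 1.180 h = 70.80 min.

70.8 min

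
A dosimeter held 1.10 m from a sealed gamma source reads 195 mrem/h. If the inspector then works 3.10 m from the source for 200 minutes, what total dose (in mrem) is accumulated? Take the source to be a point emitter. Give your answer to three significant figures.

81.8 mrem

Since intensity falls as 1/r², rate at 3.10 m:
195 × (1.10/3.10)² = 195 × 0.1259 = 24.55 mrem/h.
Dose = rate × time = 24.55 mrem/h × 3.333 h = 81.83 mrem.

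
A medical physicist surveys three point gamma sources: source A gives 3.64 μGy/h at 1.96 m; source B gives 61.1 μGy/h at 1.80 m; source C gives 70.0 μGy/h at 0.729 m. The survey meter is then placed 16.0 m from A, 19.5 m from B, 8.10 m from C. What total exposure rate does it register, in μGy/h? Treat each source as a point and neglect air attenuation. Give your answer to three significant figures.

1.14 μGy/h

Each source contributes Iᵢ·(dᵢ/rᵢ)²; contributions add.
A: 3.64 × (1.96/16.0)² = 0.05462 μGy/h
B: 61.1 × (1.80/19.5)² = 0.5206 μGy/h
C: 70.0 × (0.729/8.10)² = 0.5670 μGy/h
Total = 0.05462 + 0.5206 + 0.5670 = 1.142 μGy/h.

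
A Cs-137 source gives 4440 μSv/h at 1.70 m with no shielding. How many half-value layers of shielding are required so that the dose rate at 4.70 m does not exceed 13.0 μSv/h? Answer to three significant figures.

At 4.70 m, distance alone gives 4440 × (1.70/4.70)² = 4440 × 0.1308 = 580.8 μSv/h.
Further attenuation needed: 580.8/13.0 = 44.68.
n = log₂(44.68) = 5.482 half-value layers.

5.48 half-value layers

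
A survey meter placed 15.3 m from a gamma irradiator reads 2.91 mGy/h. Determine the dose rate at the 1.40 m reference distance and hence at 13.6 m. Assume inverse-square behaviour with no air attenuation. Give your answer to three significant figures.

348 mGy/h; 3.68 mGy/h

Intensity scales as (d₁/d₂)², so
At 1.40 m: 2.91 × (15.3/1.40)² = 2.91 × 119.4 = 347.5 mGy/h
At 13.6 m: 347.5 × (1.40/13.6)² = 347.5 × 0.01060 = 3.683 mGy/h.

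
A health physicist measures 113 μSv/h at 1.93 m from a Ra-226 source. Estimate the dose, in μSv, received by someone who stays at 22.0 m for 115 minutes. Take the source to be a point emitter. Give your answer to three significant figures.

1.67 μSv

Applying the 1/r² law, rate at 22.0 m:
113 × (1.93/22.0)² = 113 × 0.007696 = 0.8696 μSv/h.
Dose = rate × time = 0.8696 μSv/h × 1.917 h = 1.667 μSv.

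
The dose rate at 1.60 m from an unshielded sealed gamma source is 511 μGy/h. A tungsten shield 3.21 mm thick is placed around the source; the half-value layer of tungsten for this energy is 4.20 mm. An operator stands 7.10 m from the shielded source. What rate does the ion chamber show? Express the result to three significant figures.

Distance alone: (1.60/7.10)² = 0.05078, so 511 × 0.05078 = 25.95 μGy/h.
Shield: 3.21/4.20 = 0.7643 half-value layers → attenuation 2^(−0.7643) = 0.5887.
Combined: 25.95 × 0.5887 = 15.28 μGy/h.

15.3 μGy/h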